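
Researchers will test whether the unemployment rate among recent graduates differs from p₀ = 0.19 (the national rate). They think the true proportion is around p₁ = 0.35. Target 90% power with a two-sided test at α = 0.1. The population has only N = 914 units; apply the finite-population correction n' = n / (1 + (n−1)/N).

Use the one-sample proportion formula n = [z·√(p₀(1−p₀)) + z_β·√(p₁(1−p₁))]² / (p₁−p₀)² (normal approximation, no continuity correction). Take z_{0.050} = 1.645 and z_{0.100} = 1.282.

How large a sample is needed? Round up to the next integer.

n = [z_{α/2}·√(p₀q₀) + z_β·√(p₁q₁)]² / (p₁ − p₀)²
  = [1.645·√(0.19·0.81) + 1.282·√(0.35·0.65)]² / (0.16)²
  = [1.645·0.3923 + 1.282·0.4770]² / 0.0256
  = [1.2568]² / 0.0256
  = 61.70
Finite-population correction (N = 914): 61.70 / (1 + (61.70 − 1)/914) = 57.86.
Round up → n = 58.

n = 58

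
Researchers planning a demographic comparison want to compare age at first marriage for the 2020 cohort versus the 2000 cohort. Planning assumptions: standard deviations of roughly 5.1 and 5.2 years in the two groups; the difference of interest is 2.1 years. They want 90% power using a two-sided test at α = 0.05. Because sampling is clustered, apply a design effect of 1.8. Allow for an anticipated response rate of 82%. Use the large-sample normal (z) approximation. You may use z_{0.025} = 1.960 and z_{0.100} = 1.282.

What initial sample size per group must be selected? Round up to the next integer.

n = 278 per group

n = (z_{α/2} + z_β)² · (σ₁² + σ₂²) / δ²
  = (1.960 + 1.282)² · (5.1² + 5.2² = 53.05) / 2.1²
  = 10.5106 · 53.05 / 4.41
  = 126.44
Design effect: 1.8 × 126.44 = 227.59.
Adjust for 82% response: 227.59 / 0.82 = 277.54.
Round up → n = 278 per group.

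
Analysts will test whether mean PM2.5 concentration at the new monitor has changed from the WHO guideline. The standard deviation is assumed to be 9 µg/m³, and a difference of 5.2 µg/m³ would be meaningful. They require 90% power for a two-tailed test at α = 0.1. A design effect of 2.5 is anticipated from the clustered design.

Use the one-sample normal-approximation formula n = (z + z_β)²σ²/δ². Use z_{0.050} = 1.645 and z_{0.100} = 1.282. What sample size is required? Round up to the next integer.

n = 65

n = (z_{α/2} + z_β)² · σ² / δ²
  = (1.645 + 1.282)² · 9² / 5.2²
  = 8.5673 · 81 / 27.04
  = 25.66
Design effect: 2.5 × 25.66 = 64.16.
Round up → n = 65.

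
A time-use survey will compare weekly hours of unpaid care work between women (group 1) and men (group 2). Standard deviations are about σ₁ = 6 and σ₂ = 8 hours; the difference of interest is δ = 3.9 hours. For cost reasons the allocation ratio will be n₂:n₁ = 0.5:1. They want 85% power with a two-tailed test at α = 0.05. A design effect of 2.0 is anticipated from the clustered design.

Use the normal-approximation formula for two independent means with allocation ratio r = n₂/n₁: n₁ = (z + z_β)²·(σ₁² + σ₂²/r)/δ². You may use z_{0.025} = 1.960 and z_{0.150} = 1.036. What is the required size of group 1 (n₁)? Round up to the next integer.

n₁ = 194

n₁ = (z_{α/2} + z_β)² · (σ₁² + σ₂²/r) / δ²
   = (1.960 + 1.036)² · (6² + 8²/0.5) / 3.9²
   = 8.9760 · (36 + 128) / 15.21
   = 8.9760 · 164 / 15.21
   = 96.78
Design effect: 2.0 × 96.78 = 193.57.
Round up → n₁ = 194; n₂ = r·n₁ = 0.5 × 194 = 97.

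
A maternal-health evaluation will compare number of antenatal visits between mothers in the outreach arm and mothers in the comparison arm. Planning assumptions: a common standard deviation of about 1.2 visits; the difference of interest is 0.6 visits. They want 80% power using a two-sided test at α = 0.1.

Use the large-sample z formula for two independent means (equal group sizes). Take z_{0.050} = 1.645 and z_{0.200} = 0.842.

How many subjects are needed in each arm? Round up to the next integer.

n = (z_{α/2} + z_β)² · (σ₁² + σ₂²) / δ²
  = (1.645 + 0.842)² · (2·1.2² = 2.88) / 0.6²
  = 6.1852 · 2.88 / 0.36
  = 49.48
Round up → n = 50 per group.

n = 50 per group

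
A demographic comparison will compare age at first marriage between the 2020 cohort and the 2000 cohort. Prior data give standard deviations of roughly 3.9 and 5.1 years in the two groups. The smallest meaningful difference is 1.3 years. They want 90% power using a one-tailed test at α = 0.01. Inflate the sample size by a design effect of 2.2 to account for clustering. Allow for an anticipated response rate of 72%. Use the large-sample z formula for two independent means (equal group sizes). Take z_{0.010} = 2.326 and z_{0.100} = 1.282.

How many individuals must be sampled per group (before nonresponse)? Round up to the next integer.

n = 971 per group

n = (z_α + z_β)² · (σ₁² + σ₂²) / δ²
  = (2.326 + 1.282)² · (3.9² + 5.1² = 41.22) / 1.3²
  = 13.0177 · 41.22 / 1.69
  = 317.51
Design effect: 2.2 × 317.51 = 698.52.
Adjust for 72% response: 698.52 / 0.72 = 970.16.
Round up → n = 971 per group.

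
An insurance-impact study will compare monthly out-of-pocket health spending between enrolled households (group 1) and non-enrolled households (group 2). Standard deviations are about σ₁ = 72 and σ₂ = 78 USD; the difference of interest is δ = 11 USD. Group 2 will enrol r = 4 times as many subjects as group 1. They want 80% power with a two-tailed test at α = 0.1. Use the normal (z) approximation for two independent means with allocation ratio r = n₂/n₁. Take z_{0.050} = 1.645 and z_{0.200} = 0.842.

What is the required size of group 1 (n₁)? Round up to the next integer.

n₁ = (z_{α/2} + z_β)² · (σ₁² + σ₂²/r) / δ²
   = (1.645 + 0.842)² · (72² + 78²/4) / 11²
   = 6.1852 · (5184 + 1521) / 121
   = 6.1852 · 6705 / 121
   = 342.74
Round up → n₁ = 343; n₂ = r·n₁ = 4 × 343 = 1372.

n₁ = 343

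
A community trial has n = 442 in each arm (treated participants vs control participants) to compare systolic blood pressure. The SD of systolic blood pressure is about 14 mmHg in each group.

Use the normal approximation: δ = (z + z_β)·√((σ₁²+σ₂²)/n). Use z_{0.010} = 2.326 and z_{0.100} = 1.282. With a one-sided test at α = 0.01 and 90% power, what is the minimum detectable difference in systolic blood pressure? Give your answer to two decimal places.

Minimum detectable difference ≈ 3.40 mmHg

δ = (z_α + z_β) · √((σ₁²+σ₂²)/n)
  = (2.326 + 1.282) · √(392/442)
  = 3.608 · √0.88688
  = 3.608 · 0.9417
  = 3.3978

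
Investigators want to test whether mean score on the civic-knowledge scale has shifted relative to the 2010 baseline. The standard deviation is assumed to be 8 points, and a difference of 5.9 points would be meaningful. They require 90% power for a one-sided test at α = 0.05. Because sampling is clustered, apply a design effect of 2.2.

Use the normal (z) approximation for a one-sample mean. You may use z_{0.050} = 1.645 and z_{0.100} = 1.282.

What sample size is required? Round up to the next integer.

n = 35

n = (z_α + z_β)² · σ² / δ²
  = (1.645 + 1.282)² · 8² / 5.9²
  = 8.5673 · 64 / 34.81
  = 15.75
Design effect: 2.2 × 15.75 = 34.65.
Round up → n = 35.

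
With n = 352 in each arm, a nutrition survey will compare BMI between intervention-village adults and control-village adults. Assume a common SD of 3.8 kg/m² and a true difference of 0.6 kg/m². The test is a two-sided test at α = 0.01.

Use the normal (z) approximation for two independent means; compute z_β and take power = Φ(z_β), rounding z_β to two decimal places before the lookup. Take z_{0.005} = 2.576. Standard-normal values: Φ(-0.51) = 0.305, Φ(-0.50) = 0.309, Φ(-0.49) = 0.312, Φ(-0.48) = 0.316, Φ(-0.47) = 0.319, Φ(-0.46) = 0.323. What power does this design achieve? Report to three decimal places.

z_β = δ·√(n/(σ₁²+σ₂²)) − z_{α/2}
    = 0.6 · √(352/28.88) − 2.576
    = 0.6 · 3.49118 − 2.576
    = 2.0947 − 2.576 = -0.4813 → -0.48
Power = Φ(-0.48) = 0.316.

Power ≈ 0.316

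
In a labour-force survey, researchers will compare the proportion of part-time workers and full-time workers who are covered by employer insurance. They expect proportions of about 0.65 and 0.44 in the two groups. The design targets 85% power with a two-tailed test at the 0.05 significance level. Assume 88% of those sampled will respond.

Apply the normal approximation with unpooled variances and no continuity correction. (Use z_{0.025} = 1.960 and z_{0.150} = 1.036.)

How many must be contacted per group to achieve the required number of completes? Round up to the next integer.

n = (z_{α/2} + z_β)² · [p₁(1−p₁) + p₂(1−p₂)] / (p₁ − p₂)²
  = (1.960 + 1.036)² · (0.65·0.35 + 0.44·0.56) / (0.21)²
  = (2.996)² · (0.2275 + 0.2464) / 0.0441
  = 8.9760 · 0.4739 / 0.0441
  = 96.46
Adjust for 88% response: 96.46 / 0.88 = 109.61.
Round up → n = 110 per group.

n = 110 per group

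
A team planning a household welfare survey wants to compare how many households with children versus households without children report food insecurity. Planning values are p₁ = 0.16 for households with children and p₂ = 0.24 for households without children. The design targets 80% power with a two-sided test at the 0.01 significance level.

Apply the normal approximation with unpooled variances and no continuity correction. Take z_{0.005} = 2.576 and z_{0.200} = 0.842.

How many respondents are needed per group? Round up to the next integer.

n = 579 per group

n = (z_{α/2} + z_β)² · [p₁(1−p₁) + p₂(1−p₂)] / (p₁ − p₂)²
  = (2.576 + 0.842)² · (0.16·0.84 + 0.24·0.76) / (-0.08)²
  = (3.418)² · (0.1344 + 0.1824) / 0.0064
  = 11.6827 · 0.3168 / 0.0064
  = 578.29
Round up → n = 579 per group.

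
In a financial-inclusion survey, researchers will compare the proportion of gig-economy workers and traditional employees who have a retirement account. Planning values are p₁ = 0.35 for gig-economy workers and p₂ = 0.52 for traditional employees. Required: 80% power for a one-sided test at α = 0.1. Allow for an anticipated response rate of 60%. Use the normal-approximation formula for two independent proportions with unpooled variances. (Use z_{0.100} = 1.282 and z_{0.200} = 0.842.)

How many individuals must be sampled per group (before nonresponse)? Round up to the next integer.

n = (z_α + z_β)² · [p₁(1−p₁) + p₂(1−p₂)] / (p₁ − p₂)²
  = (1.282 + 0.842)² · (0.35·0.65 + 0.52·0.48) / (-0.17)²
  = (2.124)² · (0.2275 + 0.2496) / 0.0289
  = 4.5114 · 0.4771 / 0.0289
  = 74.48
Adjust for 60% response: 74.48 / 0.60 = 124.13.
Round up → n = 125 per group.

n = 125 per group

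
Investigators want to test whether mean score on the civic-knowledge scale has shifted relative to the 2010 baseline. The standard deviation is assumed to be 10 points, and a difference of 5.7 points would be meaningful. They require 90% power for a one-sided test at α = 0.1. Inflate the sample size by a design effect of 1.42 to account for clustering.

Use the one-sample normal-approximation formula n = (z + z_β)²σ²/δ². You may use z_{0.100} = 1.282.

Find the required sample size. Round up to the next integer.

n = 29

n = (z_α + z_β)² · σ² / δ²
  = (1.282 + 1.282)² · 10² / 5.7²
  = 6.5741 · 100 / 32.49
  = 20.23
Design effect: 1.42 × 20.23 = 28.73.
Round up → n = 29.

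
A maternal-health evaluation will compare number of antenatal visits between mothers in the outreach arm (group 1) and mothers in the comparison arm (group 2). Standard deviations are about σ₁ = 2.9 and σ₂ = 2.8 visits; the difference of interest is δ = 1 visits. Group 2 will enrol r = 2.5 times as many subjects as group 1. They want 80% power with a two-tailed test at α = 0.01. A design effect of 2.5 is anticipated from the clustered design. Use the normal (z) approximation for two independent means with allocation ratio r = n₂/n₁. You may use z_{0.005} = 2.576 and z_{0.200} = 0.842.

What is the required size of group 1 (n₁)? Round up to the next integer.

n₁ = 338

n₁ = (z_{α/2} + z_β)² · (σ₁² + σ₂²/r) / δ²
   = (2.576 + 0.842)² · (2.9² + 2.8²/2.5) / 1²
   = 11.6827 · (8.41 + 3.136) / 1
   = 11.6827 · 11.546 / 1
   = 134.89
Design effect: 2.5 × 134.89 = 337.22.
Round up → n₁ = 338; n₂ = r·n₁ = 2.5 × 338 = 845.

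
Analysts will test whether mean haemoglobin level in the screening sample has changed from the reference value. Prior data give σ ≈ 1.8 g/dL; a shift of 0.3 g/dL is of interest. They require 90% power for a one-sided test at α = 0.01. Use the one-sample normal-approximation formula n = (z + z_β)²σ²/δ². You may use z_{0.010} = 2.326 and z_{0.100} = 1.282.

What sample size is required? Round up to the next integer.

n = 469

n = (z_α + z_β)² · σ² / δ²
  = (2.326 + 1.282)² · 1.8² / 0.3²
  = 13.0177 · 3.24 / 0.09
  = 468.64
Round up → n = 469.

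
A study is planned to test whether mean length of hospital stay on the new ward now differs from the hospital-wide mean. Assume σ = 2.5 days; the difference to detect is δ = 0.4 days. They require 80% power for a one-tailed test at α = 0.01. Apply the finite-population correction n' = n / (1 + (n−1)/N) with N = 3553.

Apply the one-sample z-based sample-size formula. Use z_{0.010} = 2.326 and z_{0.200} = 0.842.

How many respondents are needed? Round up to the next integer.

n = (z_α + z_β)² · σ² / δ²
  = (2.326 + 0.842)² · 2.5² / 0.4²
  = 10.0362 · 6.25 / 0.16
  = 392.04
Finite-population correction (N = 3553): 392.04 / (1 + (392.04 − 1)/3553) = 353.17.
Round up → n = 354.

n = 354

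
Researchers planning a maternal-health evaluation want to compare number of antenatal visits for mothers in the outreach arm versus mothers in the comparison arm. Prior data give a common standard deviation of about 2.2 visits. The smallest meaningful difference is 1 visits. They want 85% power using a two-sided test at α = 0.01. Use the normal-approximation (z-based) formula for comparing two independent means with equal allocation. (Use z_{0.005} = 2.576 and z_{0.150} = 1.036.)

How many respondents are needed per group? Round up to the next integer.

n = (z_{α/2} + z_β)² · (σ₁² + σ₂²) / δ²
  = (2.576 + 1.036)² · (2·2.2² = 9.68) / 1²
  = 13.0465 · 9.68 / 1
  = 126.29
Round up → n = 127 per group.

n = 127 per group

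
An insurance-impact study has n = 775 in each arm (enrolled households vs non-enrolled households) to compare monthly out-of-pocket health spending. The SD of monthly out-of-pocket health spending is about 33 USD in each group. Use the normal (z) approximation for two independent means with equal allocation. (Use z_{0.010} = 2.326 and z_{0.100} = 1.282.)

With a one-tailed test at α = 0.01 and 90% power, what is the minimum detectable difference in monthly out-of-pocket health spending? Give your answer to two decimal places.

Minimum detectable difference ≈ 6.05 USD

δ = (z_α + z_β) · √((σ₁²+σ₂²)/n)
  = (2.326 + 1.282) · √(2178/775)
  = 3.608 · √2.8103
  = 3.608 · 1.6764
  = 6.0485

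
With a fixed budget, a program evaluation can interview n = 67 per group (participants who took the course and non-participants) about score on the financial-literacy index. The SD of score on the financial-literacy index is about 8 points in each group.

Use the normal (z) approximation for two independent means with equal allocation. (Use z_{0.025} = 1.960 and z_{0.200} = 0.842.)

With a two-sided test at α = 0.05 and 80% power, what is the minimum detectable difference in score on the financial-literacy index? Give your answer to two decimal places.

δ = (z_{α/2} + z_β) · √((σ₁²+σ₂²)/n)
  = (1.960 + 0.842) · √(128/67)
  = 2.802 · √1.9104
  = 2.802 · 1.3822
  = 3.8729

Minimum detectable difference ≈ 3.87 points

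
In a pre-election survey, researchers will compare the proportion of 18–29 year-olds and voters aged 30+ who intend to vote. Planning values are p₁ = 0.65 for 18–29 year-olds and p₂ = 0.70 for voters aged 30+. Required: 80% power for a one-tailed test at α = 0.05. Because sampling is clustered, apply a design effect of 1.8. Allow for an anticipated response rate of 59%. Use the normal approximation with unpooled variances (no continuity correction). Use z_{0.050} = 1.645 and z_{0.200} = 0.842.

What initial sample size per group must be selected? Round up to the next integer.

n = 3303 per group

n = (z_α + z_β)² · [p₁(1−p₁) + p₂(1−p₂)] / (p₁ − p₂)²
  = (1.645 + 0.842)² · (0.65·0.35 + 0.70·0.30) / (-0.05)²
  = (2.487)² · (0.2275 + 0.2100) / 0.0025
  = 6.1852 · 0.4375 / 0.0025
  = 1082.40
Design effect: 1.8 × 1082.40 = 1948.33.
Adjust for 59% response: 1948.33 / 0.59 = 3302.25.
Round up → n = 3303 per group.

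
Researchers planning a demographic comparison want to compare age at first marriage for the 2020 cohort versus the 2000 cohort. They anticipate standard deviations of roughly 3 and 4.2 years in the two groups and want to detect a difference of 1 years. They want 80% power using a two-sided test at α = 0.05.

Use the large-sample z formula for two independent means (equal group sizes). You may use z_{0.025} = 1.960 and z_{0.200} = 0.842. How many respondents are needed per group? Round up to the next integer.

n = (z_{α/2} + z_β)² · (σ₁² + σ₂²) / δ²
  = (1.960 + 0.842)² · (3² + 4.2² = 26.64) / 1²
  = 7.8512 · 26.64 / 1
  = 209.16
Round up → n = 210 per group.

n = 210 per group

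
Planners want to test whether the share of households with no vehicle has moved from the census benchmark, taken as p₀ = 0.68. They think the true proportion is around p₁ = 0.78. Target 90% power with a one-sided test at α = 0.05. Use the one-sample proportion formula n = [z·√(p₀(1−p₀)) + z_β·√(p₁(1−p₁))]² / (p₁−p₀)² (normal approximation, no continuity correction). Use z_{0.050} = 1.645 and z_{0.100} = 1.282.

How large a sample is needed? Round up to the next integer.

n = 169

n = [z_α·√(p₀q₀) + z_β·√(p₁q₁)]² / (p₁ − p₀)²
  = [1.645·√(0.68·0.32) + 1.282·√(0.78·0.22)]² / (0.10)²
  = [1.645·0.4665 + 1.282·0.4142]² / 0.0100
  = [1.2984]² / 0.0100
  = 168.59
Round up → n = 169.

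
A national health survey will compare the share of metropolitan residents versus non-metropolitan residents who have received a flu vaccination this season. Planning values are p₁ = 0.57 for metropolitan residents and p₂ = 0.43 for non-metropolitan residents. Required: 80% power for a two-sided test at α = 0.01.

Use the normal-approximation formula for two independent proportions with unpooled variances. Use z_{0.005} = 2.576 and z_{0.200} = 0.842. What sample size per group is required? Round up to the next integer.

n = 293 per group

n = (z_{α/2} + z_β)² · [p₁(1−p₁) + p₂(1−p₂)] / (p₁ − p₂)²
  = (2.576 + 0.842)² · (0.57·0.43 + 0.43·0.57) / (0.14)²
  = (3.418)² · (0.2451 + 0.2451) / 0.0196
  = 11.6827 · 0.4902 / 0.0196
  = 292.19
Round up → n = 293 per group.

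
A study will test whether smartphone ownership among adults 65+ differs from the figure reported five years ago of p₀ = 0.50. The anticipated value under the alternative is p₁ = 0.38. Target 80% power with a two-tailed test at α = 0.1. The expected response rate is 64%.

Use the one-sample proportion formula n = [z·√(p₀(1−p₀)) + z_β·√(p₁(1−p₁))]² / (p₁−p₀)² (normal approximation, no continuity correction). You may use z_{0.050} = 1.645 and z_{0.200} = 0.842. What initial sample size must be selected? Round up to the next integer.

n = [z_{α/2}·√(p₀q₀) + z_β·√(p₁q₁)]² / (p₁ − p₀)²
  = [1.645·√(0.50·0.50) + 0.842·√(0.38·0.62)]² / (-0.12)²
  = [1.645·0.5000 + 0.842·0.4854]² / 0.0144
  = [1.2312]² / 0.0144
  = 105.27
Adjust for 64% response: 105.27 / 0.64 = 164.48.
Round up → n = 165.

n = 165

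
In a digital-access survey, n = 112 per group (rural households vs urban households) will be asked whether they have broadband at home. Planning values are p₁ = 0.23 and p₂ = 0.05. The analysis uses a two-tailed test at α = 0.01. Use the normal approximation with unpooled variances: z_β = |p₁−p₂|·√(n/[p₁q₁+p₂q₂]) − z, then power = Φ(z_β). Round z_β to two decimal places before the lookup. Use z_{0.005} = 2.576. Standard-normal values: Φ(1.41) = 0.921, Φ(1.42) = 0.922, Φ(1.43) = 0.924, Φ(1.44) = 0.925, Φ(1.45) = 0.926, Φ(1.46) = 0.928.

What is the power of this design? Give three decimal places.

Power ≈ 0.925

z_β = |p₁−p₂|·√(n/[p₁q₁+p₂q₂]) − z_{α/2}
    = 0.18 · √(112/0.2246) − 2.576
    = 0.18 · 22.3308 − 2.576
    = 4.0195 − 2.576 = 1.4435 → 1.44
Power = Φ(1.44) = 0.925.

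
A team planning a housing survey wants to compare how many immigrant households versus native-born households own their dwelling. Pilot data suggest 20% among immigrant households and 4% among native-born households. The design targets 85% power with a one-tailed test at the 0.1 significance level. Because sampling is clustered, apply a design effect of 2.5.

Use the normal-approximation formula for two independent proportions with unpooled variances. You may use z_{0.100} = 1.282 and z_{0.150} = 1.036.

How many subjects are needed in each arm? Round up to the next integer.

n = (z_α + z_β)² · [p₁(1−p₁) + p₂(1−p₂)] / (p₁ − p₂)²
  = (1.282 + 1.036)² · (0.20·0.80 + 0.04·0.96) / (0.16)²
  = (2.318)² · (0.1600 + 0.0384) / 0.0256
  = 5.3731 · 0.1984 / 0.0256
  = 41.64
Design effect: 2.5 × 41.64 = 104.10.
Round up → n = 105 per group.

n = 105 per group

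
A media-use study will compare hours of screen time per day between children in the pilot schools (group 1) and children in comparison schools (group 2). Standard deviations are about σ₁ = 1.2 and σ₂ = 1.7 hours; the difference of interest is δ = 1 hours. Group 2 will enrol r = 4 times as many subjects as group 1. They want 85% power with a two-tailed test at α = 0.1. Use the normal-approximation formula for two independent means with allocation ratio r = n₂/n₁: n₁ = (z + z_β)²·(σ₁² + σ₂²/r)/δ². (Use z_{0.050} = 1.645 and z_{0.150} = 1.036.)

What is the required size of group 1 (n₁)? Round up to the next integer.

n₁ = 16

n₁ = (z_{α/2} + z_β)² · (σ₁² + σ₂²/r) / δ²
   = (1.645 + 1.036)² · (1.2² + 1.7²/4) / 1²
   = 7.1878 · (1.44 + 0.7225) / 1
   = 7.1878 · 2.1625 / 1
   = 15.54
Round up → n₁ = 16; n₂ = r·n₁ = 4 × 16 = 64.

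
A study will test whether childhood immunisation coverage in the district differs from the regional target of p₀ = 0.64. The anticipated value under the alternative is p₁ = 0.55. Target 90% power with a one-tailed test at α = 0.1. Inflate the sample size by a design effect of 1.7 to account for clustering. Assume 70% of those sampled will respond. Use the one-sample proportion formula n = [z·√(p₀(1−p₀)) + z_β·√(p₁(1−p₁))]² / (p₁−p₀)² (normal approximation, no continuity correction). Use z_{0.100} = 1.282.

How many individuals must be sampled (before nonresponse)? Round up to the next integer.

n = [z_α·√(p₀q₀) + z_β·√(p₁q₁)]² / (p₁ − p₀)²
  = [1.282·√(0.64·0.36) + 1.282·√(0.55·0.45)]² / (-0.09)²
  = [1.282·0.4800 + 1.282·0.4975]² / 0.0081
  = [1.2531]² / 0.0081
  = 193.87
Design effect: 1.7 × 193.87 = 329.59.
Adjust for 70% response: 329.59 / 0.70 = 470.84.
Round up → n = 471.

n = 471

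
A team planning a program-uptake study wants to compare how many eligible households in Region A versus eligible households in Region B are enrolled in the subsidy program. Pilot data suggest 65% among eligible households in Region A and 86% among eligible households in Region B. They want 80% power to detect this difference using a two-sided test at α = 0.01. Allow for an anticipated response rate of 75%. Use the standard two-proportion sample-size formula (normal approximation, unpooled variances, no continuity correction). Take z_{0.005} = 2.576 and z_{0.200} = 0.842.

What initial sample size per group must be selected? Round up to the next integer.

n = 123 per group

n = (z_{α/2} + z_β)² · [p₁(1−p₁) + p₂(1−p₂)] / (p₁ − p₂)²
  = (2.576 + 0.842)² · (0.65·0.35 + 0.86·0.14) / (-0.21)²
  = (3.418)² · (0.2275 + 0.1204) / 0.0441
  = 11.6827 · 0.3479 / 0.0441
  = 92.16
Adjust for 75% response: 92.16 / 0.75 = 122.88.
Round up → n = 123 per group.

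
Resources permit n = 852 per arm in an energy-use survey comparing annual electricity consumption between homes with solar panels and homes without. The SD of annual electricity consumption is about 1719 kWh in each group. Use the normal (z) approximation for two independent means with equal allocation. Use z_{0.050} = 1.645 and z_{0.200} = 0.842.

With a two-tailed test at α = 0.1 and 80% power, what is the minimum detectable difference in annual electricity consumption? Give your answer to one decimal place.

Minimum detectable difference ≈ 207.1 kWh

δ = (z_{α/2} + z_β) · √((σ₁²+σ₂²)/n)
  = (1.645 + 0.842) · √(5909922/852)
  = 2.487 · √6936.5
  = 2.487 · 83.2858
  = 207.1318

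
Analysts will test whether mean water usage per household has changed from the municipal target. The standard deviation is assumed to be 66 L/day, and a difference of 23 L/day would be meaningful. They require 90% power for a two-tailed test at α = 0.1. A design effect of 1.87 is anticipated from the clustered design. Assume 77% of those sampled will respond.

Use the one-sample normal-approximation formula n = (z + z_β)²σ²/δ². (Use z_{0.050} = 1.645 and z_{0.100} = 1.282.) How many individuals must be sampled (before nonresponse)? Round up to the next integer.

n = 172

n = (z_{α/2} + z_β)² · σ² / δ²
  = (1.645 + 1.282)² · 66² / 23²
  = 8.5673 · 4356 / 529
  = 70.55
Design effect: 1.87 × 70.55 = 131.92.
Adjust for 77% response: 131.92 / 0.77 = 171.33.
Round up → n = 172.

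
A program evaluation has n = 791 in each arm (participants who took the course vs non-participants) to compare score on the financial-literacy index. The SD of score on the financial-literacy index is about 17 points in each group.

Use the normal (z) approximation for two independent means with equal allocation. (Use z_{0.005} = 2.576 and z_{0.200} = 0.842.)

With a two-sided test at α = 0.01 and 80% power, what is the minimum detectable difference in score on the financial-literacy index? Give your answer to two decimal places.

δ = (z_{α/2} + z_β) · √((σ₁²+σ₂²)/n)
  = (2.576 + 0.842) · √(578/791)
  = 3.418 · √0.73072
  = 3.418 · 0.8548
  = 2.9218

Minimum detectable difference ≈ 2.92 points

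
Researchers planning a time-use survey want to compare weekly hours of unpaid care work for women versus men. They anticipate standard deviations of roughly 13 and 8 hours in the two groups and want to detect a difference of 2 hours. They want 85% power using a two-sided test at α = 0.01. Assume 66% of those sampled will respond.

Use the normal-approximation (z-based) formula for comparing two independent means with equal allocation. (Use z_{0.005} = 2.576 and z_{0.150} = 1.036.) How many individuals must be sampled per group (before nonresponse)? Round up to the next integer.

n = (z_{α/2} + z_β)² · (σ₁² + σ₂²) / δ²
  = (2.576 + 1.036)² · (13² + 8² = 233) / 2²
  = 13.0465 · 233 / 4
  = 759.96
Adjust for 66% response: 759.96 / 0.66 = 1151.46.
Round up → n = 1152 per group.

n = 1152 per group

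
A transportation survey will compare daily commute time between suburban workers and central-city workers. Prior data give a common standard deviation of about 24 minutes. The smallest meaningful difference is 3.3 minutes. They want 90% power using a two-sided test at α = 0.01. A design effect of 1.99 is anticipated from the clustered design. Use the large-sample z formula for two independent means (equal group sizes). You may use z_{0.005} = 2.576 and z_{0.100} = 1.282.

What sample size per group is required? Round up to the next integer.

n = (z_{α/2} + z_β)² · (σ₁² + σ₂²) / δ²
  = (2.576 + 1.282)² · (2·24² = 1152) / 3.3²
  = 14.8842 · 1152 / 10.89
  = 1574.52
Design effect: 1.99 × 1574.52 = 3133.30.
Round up → n = 3134 per group.

n = 3134 per group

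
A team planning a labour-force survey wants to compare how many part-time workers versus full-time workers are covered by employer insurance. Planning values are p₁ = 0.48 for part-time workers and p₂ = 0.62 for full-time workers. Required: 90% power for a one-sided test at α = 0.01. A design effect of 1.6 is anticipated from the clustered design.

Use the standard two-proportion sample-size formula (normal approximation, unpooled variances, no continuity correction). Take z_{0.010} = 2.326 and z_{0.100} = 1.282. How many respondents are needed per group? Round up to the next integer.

n = 516 per group

n = (z_α + z_β)² · [p₁(1−p₁) + p₂(1−p₂)] / (p₁ − p₂)²
  = (2.326 + 1.282)² · (0.48·0.52 + 0.62·0.38) / (-0.14)²
  = (3.608)² · (0.2496 + 0.2356) / 0.0196
  = 13.0177 · 0.4852 / 0.0196
  = 322.25
Design effect: 1.6 × 322.25 = 515.61.
Round up → n = 516 per group.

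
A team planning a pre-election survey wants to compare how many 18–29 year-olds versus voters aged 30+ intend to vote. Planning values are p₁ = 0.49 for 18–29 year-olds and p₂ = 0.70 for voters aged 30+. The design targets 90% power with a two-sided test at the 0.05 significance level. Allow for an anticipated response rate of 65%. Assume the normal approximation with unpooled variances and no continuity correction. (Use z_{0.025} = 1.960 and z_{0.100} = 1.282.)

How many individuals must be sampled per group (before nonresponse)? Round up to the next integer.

n = 169 per group

n = (z_{α/2} + z_β)² · [p₁(1−p₁) + p₂(1−p₂)] / (p₁ − p₂)²
  = (1.960 + 1.282)² · (0.49·0.51 + 0.70·0.30) / (-0.21)²
  = (3.242)² · (0.2499 + 0.2100) / 0.0441
  = 10.5106 · 0.4599 / 0.0441
  = 109.61
Adjust for 65% response: 109.61 / 0.65 = 168.63.
Round up → n = 169 per group.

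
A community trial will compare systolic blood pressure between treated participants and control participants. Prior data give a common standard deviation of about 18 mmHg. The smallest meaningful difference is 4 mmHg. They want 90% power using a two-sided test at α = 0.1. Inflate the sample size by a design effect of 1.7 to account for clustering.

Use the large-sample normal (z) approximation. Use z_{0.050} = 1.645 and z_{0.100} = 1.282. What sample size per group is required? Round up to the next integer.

n = (z_{α/2} + z_β)² · (σ₁² + σ₂²) / δ²
  = (1.645 + 1.282)² · (2·18² = 648) / 4²
  = 8.5673 · 648 / 16
  = 346.98
Design effect: 1.7 × 346.98 = 589.86.
Round up → n = 590 per group.

n = 590 per group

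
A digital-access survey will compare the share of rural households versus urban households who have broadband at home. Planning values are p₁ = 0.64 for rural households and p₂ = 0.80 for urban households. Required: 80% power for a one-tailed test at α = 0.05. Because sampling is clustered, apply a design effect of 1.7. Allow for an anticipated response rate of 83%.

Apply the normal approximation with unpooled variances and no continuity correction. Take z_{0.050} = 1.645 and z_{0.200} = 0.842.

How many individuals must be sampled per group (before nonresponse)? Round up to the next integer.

n = (z_α + z_β)² · [p₁(1−p₁) + p₂(1−p₂)] / (p₁ − p₂)²
  = (1.645 + 0.842)² · (0.64·0.36 + 0.80·0.20) / (-0.16)²
  = (2.487)² · (0.2304 + 0.1600) / 0.0256
  = 6.1852 · 0.3904 / 0.0256
  = 94.32
Design effect: 1.7 × 94.32 = 160.35.
Adjust for 83% response: 160.35 / 0.83 = 193.19.
Round up → n = 194 per group.

n = 194 per group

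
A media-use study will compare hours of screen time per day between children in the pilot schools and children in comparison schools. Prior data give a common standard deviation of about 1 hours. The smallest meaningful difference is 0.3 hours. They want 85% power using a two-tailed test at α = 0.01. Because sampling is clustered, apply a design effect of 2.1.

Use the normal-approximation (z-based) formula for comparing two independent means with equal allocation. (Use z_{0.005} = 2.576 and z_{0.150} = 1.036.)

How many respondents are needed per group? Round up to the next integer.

n = (z_{α/2} + z_β)² · (σ₁² + σ₂²) / δ²
  = (2.576 + 1.036)² · (2·1² = 2) / 0.3²
  = 13.0465 · 2 / 0.09
  = 289.92
Design effect: 2.1 × 289.92 = 608.84.
Round up → n = 609 per group.

n = 609 per group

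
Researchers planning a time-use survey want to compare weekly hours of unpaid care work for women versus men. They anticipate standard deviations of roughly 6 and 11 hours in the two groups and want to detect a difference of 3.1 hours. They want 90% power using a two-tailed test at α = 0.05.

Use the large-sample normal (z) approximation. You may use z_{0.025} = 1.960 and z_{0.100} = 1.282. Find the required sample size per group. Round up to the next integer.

n = 172 per group

n = (z_{α/2} + z_β)² · (σ₁² + σ₂²) / δ²
  = (1.960 + 1.282)² · (6² + 11² = 157) / 3.1²
  = 10.5106 · 157 / 9.61
  = 171.71
Round up → n = 172 per group.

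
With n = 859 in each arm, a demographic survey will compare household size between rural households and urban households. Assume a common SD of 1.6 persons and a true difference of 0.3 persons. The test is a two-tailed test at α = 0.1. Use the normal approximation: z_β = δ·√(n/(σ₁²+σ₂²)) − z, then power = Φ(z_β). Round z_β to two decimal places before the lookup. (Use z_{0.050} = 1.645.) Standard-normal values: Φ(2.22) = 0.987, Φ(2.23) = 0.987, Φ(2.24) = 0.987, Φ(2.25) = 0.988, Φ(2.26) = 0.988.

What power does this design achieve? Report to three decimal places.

z_β = δ·√(n/(σ₁²+σ₂²)) − z_{α/2}
    = 0.3 · √(859/5.12) − 1.645
    = 0.3 · 12.95274 − 1.645
    = 3.8858 − 1.645 = 2.2408 → 2.24
Power = Φ(2.24) = 0.987.

Power ≈ 0.987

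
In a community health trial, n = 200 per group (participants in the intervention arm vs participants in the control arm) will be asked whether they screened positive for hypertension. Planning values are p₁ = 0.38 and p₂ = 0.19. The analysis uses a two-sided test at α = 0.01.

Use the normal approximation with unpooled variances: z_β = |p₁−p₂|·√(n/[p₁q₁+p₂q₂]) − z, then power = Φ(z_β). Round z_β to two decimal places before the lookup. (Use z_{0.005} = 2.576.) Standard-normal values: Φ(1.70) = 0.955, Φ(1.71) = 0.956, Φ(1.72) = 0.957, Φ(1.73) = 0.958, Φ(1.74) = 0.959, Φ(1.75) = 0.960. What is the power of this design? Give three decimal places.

z_β = |p₁−p₂|·√(n/[p₁q₁+p₂q₂]) − z_{α/2}
    = 0.19 · √(200/0.3895) − 2.576
    = 0.19 · 22.6601 − 2.576
    = 4.3054 − 2.576 = 1.7294 → 1.73
Power = Φ(1.73) = 0.958.

Power ≈ 0.958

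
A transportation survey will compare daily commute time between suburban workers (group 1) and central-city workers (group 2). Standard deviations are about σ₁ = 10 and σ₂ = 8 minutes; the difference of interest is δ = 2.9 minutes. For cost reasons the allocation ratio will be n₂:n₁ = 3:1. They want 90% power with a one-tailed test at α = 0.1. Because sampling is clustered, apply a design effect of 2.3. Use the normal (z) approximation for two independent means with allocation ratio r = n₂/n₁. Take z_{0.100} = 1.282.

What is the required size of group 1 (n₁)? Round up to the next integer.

n₁ = 219

n₁ = (z_α + z_β)² · (σ₁² + σ₂²/r) / δ²
   = (1.282 + 1.282)² · (10² + 8²/3) / 2.9²
   = 6.5741 · (100 + 21.3333) / 8.41
   = 6.5741 · 121.3333 / 8.41
   = 94.85
Design effect: 2.3 × 94.85 = 218.15.
Round up → n₁ = 219; n₂ = r·n₁ = 3 × 219 = 657.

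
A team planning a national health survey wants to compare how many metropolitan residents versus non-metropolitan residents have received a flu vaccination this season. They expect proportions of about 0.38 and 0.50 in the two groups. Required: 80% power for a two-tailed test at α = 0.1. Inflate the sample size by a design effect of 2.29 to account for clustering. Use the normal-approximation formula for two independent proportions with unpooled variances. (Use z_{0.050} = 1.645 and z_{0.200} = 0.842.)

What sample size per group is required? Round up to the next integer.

n = (z_{α/2} + z_β)² · [p₁(1−p₁) + p₂(1−p₂)] / (p₁ − p₂)²
  = (1.645 + 0.842)² · (0.38·0.62 + 0.50·0.50) / (-0.12)²
  = (2.487)² · (0.2356 + 0.2500) / 0.0144
  = 6.1852 · 0.4856 / 0.0144
  = 208.58
Design effect: 2.29 × 208.58 = 477.64.
Round up → n = 478 per group.

n = 478 per group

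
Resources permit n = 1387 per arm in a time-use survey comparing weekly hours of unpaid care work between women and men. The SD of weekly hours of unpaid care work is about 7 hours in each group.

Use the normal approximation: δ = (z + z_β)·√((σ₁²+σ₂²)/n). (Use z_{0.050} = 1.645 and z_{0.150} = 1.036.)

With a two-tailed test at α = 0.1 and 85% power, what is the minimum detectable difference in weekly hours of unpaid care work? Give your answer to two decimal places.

Minimum detectable difference ≈ 0.71 hours

δ = (z_{α/2} + z_β) · √((σ₁²+σ₂²)/n)
  = (1.645 + 1.036) · √(98/1387)
  = 2.681 · √0.07066
  = 2.681 · 0.2658
  = 0.7126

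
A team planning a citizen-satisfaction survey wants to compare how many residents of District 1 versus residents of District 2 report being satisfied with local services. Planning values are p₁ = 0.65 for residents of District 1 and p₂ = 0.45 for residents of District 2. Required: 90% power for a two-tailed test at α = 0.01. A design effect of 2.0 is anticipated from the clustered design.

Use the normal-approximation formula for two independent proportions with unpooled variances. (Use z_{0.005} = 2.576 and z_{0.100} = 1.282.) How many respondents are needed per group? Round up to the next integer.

n = (z_{α/2} + z_β)² · [p₁(1−p₁) + p₂(1−p₂)] / (p₁ − p₂)²
  = (2.576 + 1.282)² · (0.65·0.35 + 0.45·0.55) / (0.20)²
  = (3.858)² · (0.2275 + 0.2475) / 0.0400
  = 14.8842 · 0.4750 / 0.0400
  = 176.75
Design effect: 2.0 × 176.75 = 353.50.
Round up → n = 354 per group.

n = 354 per group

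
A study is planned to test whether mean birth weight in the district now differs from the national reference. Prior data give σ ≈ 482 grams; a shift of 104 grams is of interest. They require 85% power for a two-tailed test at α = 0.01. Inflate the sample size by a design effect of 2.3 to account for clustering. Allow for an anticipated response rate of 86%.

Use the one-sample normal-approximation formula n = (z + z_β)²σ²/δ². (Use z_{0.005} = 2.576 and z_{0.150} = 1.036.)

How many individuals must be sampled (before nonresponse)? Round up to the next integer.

n = (z_{α/2} + z_β)² · σ² / δ²
  = (2.576 + 1.036)² · 482² / 104²
  = 13.0465 · 232324 / 10816
  = 280.24
Design effect: 2.3 × 280.24 = 644.54.
Adjust for 86% response: 644.54 / 0.86 = 749.47.
Round up → n = 750.

n = 750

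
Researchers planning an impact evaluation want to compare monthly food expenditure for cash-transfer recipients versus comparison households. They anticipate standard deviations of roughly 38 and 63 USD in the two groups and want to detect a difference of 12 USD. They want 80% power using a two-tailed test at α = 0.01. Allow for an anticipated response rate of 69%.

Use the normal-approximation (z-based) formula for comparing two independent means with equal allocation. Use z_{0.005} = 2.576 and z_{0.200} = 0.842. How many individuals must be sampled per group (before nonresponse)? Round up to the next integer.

n = (z_{α/2} + z_β)² · (σ₁² + σ₂²) / δ²
  = (2.576 + 0.842)² · (38² + 63² = 5413) / 12²
  = 11.6827 · 5413 / 144
  = 439.16
Adjust for 69% response: 439.16 / 0.69 = 636.46.
Round up → n = 637 per group.

n = 637 per group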